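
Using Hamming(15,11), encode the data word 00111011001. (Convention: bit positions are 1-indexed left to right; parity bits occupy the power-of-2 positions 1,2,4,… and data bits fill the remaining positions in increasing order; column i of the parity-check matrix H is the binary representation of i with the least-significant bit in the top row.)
Codeword c = d · G (mod 2), d = 00111011001:
  c[0] = d·G[:,0] = (00111011001)·(11011010101) mod 2 = 0+0+0+1+1+0+1+0+0+0+1 mod 2 = 0
  c[1] = d·G[:,1] = (00111011001)·(10110110011) mod 2 = 0+0+1+1+0+0+1+0+0+0+1 mod 2 = 0
  c[2] = d·G[:,2] = (00111011001)·(10000000000) mod 2 = 0+0+0+0+0+0+0+0+0+0+0 mod 2 = 0
  c[3] = d·G[:,3] = (00111011001)·(01110001111) mod 2 = 0+0+1+1+0+0+0+1+0+0+1 mod 2 = 0
  c[4] = d·G[:,4] = (00111011001)·(01000000000) mod 2 = 0+0+0+0+0+0+0+0+0+0+0 mod 2 = 0
  c[5] = d·G[:,5] = (00111011001)·(00100000000) mod 2 = 0+0+1+0+0+0+0+0+0+0+0 mod 2 = 1
  c[6] = d·G[:,6] = (00111011001)·(00010000000) mod 2 = 0+0+0+1+0+0+0+0+0+0+0 mod 2 = 1
  c[7] = d·G[:,7] = (00111011001)·(00001111111) mod 2 = 0+0+0+0+1+0+1+1+0+0+1 mod 2 = 0
  c[8] = d·G[:,8] = (00111011001)·(00001000000) mod 2 = 0+0+0+0+1+0+0+0+0+0+0 mod 2 = 1
  c[9] = d·G[:,9] = (00111011001)·(00000100000) mod 2 = 0+0+0+0+0+0+0+0+0+0+0 mod 2 = 0
  c[10] = d·G[:,10] = (00111011001)·(00000010000) mod 2 = 0+0+0+0+0+0+1+0+0+0+0 mod 2 = 1
  c[11] = d·G[:,11] = (00111011001)·(00000001000) mod 2 = 0+0+0+0+0+0+0+1+0+0+0 mod 2 = 1
  c[12] = d·G[:,12] = (00111011001)·(00000000100) mod 2 = 0+0+0+0+0+0+0+0+0+0+0 mod 2 = 0
  c[13] = d·G[:,13] = (00111011001)·(00000000010) mod 2 = 0+0+0+0+0+0+0+0+0+0+0 mod 2 = 0
  c[14] = d·G[:,14] = (00111011001)·(00000000001) mod 2 = 0+0+0+0+0+0+0+0+0+0+1 mod 2 = 1
Codeword = 000001101011001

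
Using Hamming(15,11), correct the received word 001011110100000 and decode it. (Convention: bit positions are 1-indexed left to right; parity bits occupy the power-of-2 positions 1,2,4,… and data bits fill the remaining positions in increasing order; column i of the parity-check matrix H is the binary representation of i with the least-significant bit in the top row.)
Syndrome s = H · r^T (mod 2), r = 001011110100000:
  s[0] = (101010101010101)·(001011110100000) mod 2 = 0+0+1+0+1+0+1+0+0+0+0+0+0+0+0 mod 2 = 1
  s[1] = (011001100110011)·(001011110100000) mod 2 = 0+0+1+0+0+1+1+0+0+1+0+0+0+0+0 mod 2 = 0
  s[2] = (000111100001111)·(001011110100000) mod 2 = 0+0+0+0+1+1+1+0+0+0+0+0+0+0+0 mod 2 = 1
  s[3] = (000000011111111)·(001011110100000) mod 2 = 0+0+0+0+0+0+0+1+0+1+0+0+0+0+0 mod 2 = 0
Syndrome = 1010
Column 5 of H equals this syndrome → error at bit 5 (1-indexed).
Flip bit 5: 001011110100000 → 001001110100000
Extract data bits at positions {3,5,6,7,9,10,11,12,13,14,15}: 10110100000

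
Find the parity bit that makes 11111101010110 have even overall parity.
Sum of data bits: 1+1+1+1+1+1+0+1+0+1+0+1+1+0 = 10.
10 mod 2 = 0, so parity bit = 0.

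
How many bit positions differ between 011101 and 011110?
XOR = 000011, count of 1s = 2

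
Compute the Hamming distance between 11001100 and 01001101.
XOR = 10000001, count of 1s = 2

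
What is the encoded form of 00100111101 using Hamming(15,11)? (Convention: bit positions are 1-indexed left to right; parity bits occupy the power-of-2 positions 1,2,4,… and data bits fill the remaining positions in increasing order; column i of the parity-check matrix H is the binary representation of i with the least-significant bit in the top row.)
Codeword c = d · G (mod 2), d = 00100111101:
  c[0] = d·G[:,0] = (00100111101)·(11011010101) mod 2 = 0+0+0+0+0+0+1+0+1+0+1 mod 2 = 1
  c[1] = d·G[:,1] = (00100111101)·(10110110011) mod 2 = 0+0+1+0+0+1+1+0+0+0+1 mod 2 = 0
  c[2] = d·G[:,2] = (00100111101)·(10000000000) mod 2 = 0+0+0+0+0+0+0+0+0+0+0 mod 2 = 0
  c[3] = d·G[:,3] = (00100111101)·(01110001111) mod 2 = 0+0+1+0+0+0+0+1+1+0+1 mod 2 = 0
  c[4] = d·G[:,4] = (00100111101)·(01000000000) mod 2 = 0+0+0+0+0+0+0+0+0+0+0 mod 2 = 0
  c[5] = d·G[:,5] = (00100111101)·(00100000000) mod 2 = 0+0+1+0+0+0+0+0+0+0+0 mod 2 = 1
  c[6] = d·G[:,6] = (00100111101)·(00010000000) mod 2 = 0+0+0+0+0+0+0+0+0+0+0 mod 2 = 0
  c[7] = d·G[:,7] = (00100111101)·(00001111111) mod 2 = 0+0+0+0+0+1+1+1+1+0+1 mod 2 = 1
  c[8] = d·G[:,8] = (00100111101)·(00001000000) mod 2 = 0+0+0+0+0+0+0+0+0+0+0 mod 2 = 0
  c[9] = d·G[:,9] = (00100111101)·(00000100000) mod 2 = 0+0+0+0+0+1+0+0+0+0+0 mod 2 = 1
  c[10] = d·G[:,10] = (00100111101)·(00000010000) mod 2 = 0+0+0+0+0+0+1+0+0+0+0 mod 2 = 1
  c[11] = d·G[:,11] = (00100111101)·(00000001000) mod 2 = 0+0+0+0+0+0+0+1+0+0+0 mod 2 = 1
  c[12] = d·G[:,12] = (00100111101)·(00000000100) mod 2 = 0+0+0+0+0+0+0+0+1+0+0 mod 2 = 1
  c[13] = d·G[:,13] = (00100111101)·(00000000010) mod 2 = 0+0+0+0+0+0+0+0+0+0+0 mod 2 = 0
  c[14] = d·G[:,14] = (00100111101)·(00000000001) mod 2 = 0+0+0+0+0+0+0+0+0+0+1 mod 2 = 1
Codeword = 100001010111101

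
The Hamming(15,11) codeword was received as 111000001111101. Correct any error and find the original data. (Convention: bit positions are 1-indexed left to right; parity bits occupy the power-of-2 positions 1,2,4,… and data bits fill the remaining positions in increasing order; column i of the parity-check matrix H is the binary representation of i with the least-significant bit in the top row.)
Syndrome s = H · r^T (mod 2), r = 111000001111101:
  s[0] = (101010101010101)·(111000001111101) mod 2 = 1+0+1+0+0+0+0+0+1+0+1+0+1+0+1 mod 2 = 0
  s[1] = (011001100110011)·(111000001111101) mod 2 = 0+1+1+0+0+0+0+0+0+1+1+0+0+0+1 mod 2 = 1
  s[2] = (000111100001111)·(111000001111101) mod 2 = 0+0+0+0+0+0+0+0+0+0+0+1+1+0+1 mod 2 = 1
  s[3] = (000000011111111)·(111000001111101) mod 2 = 0+0+0+0+0+0+0+0+1+1+1+1+1+0+1 mod 2 = 0
Syndrome = 0110
Column 6 of H equals this syndrome → error at bit 6 (1-indexed).
Flip bit 6: 111000001111101 → 111001001111101
Extract data bits at positions {3,5,6,7,9,10,11,12,13,14,15}: 10101111101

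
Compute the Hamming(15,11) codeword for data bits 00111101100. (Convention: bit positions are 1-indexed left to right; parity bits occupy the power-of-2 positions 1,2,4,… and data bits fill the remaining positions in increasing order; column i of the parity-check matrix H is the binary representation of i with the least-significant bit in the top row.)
Codeword c = d · G (mod 2), d = 00111101100:
  c[0] = d·G[:,0] = (00111101100)·(11011010101) mod 2 = 0+0+0+1+1+0+0+0+1+0+0 mod 2 = 1
  c[1] = d·G[:,1] = (00111101100)·(10110110011) mod 2 = 0+0+1+1+0+1+0+0+0+0+0 mod 2 = 1
  c[2] = d·G[:,2] = (00111101100)·(10000000000) mod 2 = 0+0+0+0+0+0+0+0+0+0+0 mod 2 = 0
  c[3] = d·G[:,3] = (00111101100)·(01110001111) mod 2 = 0+0+1+1+0+0+0+1+1+0+0 mod 2 = 0
  c[4] = d·G[:,4] = (00111101100)·(01000000000) mod 2 = 0+0+0+0+0+0+0+0+0+0+0 mod 2 = 0
  c[5] = d·G[:,5] = (00111101100)·(00100000000) mod 2 = 0+0+1+0+0+0+0+0+0+0+0 mod 2 = 1
  c[6] = d·G[:,6] = (00111101100)·(00010000000) mod 2 = 0+0+0+1+0+0+0+0+0+0+0 mod 2 = 1
  c[7] = d·G[:,7] = (00111101100)·(00001111111) mod 2 = 0+0+0+0+1+1+0+1+1+0+0 mod 2 = 0
  c[8] = d·G[:,8] = (00111101100)·(00001000000) mod 2 = 0+0+0+0+1+0+0+0+0+0+0 mod 2 = 1
  c[9] = d·G[:,9] = (00111101100)·(00000100000) mod 2 = 0+0+0+0+0+1+0+0+0+0+0 mod 2 = 1
  c[10] = d·G[:,10] = (00111101100)·(00000010000) mod 2 = 0+0+0+0+0+0+0+0+0+0+0 mod 2 = 0
  c[11] = d·G[:,11] = (00111101100)·(00000001000) mod 2 = 0+0+0+0+0+0+0+1+0+0+0 mod 2 = 1
  c[12] = d·G[:,12] = (00111101100)·(00000000100) mod 2 = 0+0+0+0+0+0+0+0+1+0+0 mod 2 = 1
  c[13] = d·G[:,13] = (00111101100)·(00000000010) mod 2 = 0+0+0+0+0+0+0+0+0+0+0 mod 2 = 0
  c[14] = d·G[:,14] = (00111101100)·(00000000001) mod 2 = 0+0+0+0+0+0+0+0+0+0+0 mod 2 = 0
Codeword = 110001101101100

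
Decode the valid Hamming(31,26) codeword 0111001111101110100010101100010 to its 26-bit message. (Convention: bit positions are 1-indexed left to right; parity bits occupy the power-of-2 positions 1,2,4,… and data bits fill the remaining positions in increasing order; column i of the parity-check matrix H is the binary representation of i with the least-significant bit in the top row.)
Parity bits occupy power-of-2 positions; data bits are at positions {3,5,6,7,9,10,11,12,13,14,15,17,18,19,20,21,22,23,24,25,26,27,28,29,30,31} (1-indexed).
Extract: c[3]=1 c[5]=0 c[6]=0 c[7]=1 c[9]=1 c[10]=1 c[11]=1 c[12]=0 c[13]=1 c[14]=1 c[15]=1 c[17]=1 c[18]=0 c[19]=0 c[20]=0 c[21]=1 c[22]=0 c[23]=1 c[24]=0 c[25]=1 c[26]=1 c[27]=0 c[28]=0 c[29]=0 c[30]=1 c[31]=0
Data = 10011110111100010101100010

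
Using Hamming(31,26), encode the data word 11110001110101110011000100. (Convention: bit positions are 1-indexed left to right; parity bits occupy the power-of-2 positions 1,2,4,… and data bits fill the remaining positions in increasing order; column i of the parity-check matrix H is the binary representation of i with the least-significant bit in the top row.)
Codeword c = d · G (mod 2), d = 11110001110101110011000100:
  c[0] = d·G[:,0] = (11110001110101110011000100)·(11011010101101010101010101) mod 2 = 1+1+0+1+0+0+0+0+1+0+0+1+0+1+0+1+0+0+0+1+0+0+0+1+0+0 mod 2 = 1
  c[1] = d·G[:,1] = (11110001110101110011000100)·(10110110011011001100110011) mod 2 = 1+0+1+1+0+0+0+0+0+1+0+0+0+1+0+0+0+0+0+0+0+0+0+0+0+0 mod 2 = 1
  c[2] = d·G[:,2] = (11110001110101110011000100)·(10000000000000000000000000) mod 2 = 1+0+0+0+0+0+0+0+0+0+0+0+0+0+0+0+0+0+0+0+0+0+0+0+0+0 mod 2 = 1
  c[3] = d·G[:,3] = (11110001110101110011000100)·(01110001111000111100001111) mod 2 = 0+1+1+1+0+0+0+1+1+1+0+0+0+0+1+1+0+0+0+0+0+0+0+1+0+0 mod 2 = 1
  c[4] = d·G[:,4] = (11110001110101110011000100)·(01000000000000000000000000) mod 2 = 0+1+0+0+0+0+0+0+0+0+0+0+0+0+0+0+0+0+0+0+0+0+0+0+0+0 mod 2 = 1
  c[5] = d·G[:,5] = (11110001110101110011000100)·(00100000000000000000000000) mod 2 = 0+0+1+0+0+0+0+0+0+0+0+0+0+0+0+0+0+0+0+0+0+0+0+0+0+0 mod 2 = 1
  c[6] = d·G[:,6] = (11110001110101110011000100)·(00010000000000000000000000) mod 2 = 0+0+0+1+0+0+0+0+0+0+0+0+0+0+0+0+0+0+0+0+0+0+0+0+0+0 mod 2 = 1
  c[7] = d·G[:,7] = (11110001110101110011000100)·(00001111111000000011111111) mod 2 = 0+0+0+0+0+0+0+1+1+1+0+0+0+0+0+0+0+0+1+1+0+0+0+1+0+0 mod 2 = 0
  c[8] = d·G[:,8] = (11110001110101110011000100)·(00001000000000000000000000) mod 2 = 0+0+0+0+0+0+0+0+0+0+0+0+0+0+0+0+0+0+0+0+0+0+0+0+0+0 mod 2 = 0
  c[9] = d·G[:,9] = (11110001110101110011000100)·(00000100000000000000000000) mod 2 = 0+0+0+0+0+0+0+0+0+0+0+0+0+0+0+0+0+0+0+0+0+0+0+0+0+0 mod 2 = 0
  c[10] = d·G[:,10] = (11110001110101110011000100)·(00000010000000000000000000) mod 2 = 0+0+0+0+0+0+0+0+0+0+0+0+0+0+0+0+0+0+0+0+0+0+0+0+0+0 mod 2 = 0
  c[11] = d·G[:,11] = (11110001110101110011000100)·(00000001000000000000000000) mod 2 = 0+0+0+0+0+0+0+1+0+0+0+0+0+0+0+0+0+0+0+0+0+0+0+0+0+0 mod 2 = 1
  c[12] = d·G[:,12] = (11110001110101110011000100)·(00000000100000000000000000) mod 2 = 0+0+0+0+0+0+0+0+1+0+0+0+0+0+0+0+0+0+0+0+0+0+0+0+0+0 mod 2 = 1
  c[13] = d·G[:,13] = (11110001110101110011000100)·(00000000010000000000000000) mod 2 = 0+0+0+0+0+0+0+0+0+1+0+0+0+0+0+0+0+0+0+0+0+0+0+0+0+0 mod 2 = 1
  c[14] = d·G[:,14] = (11110001110101110011000100)·(00000000001000000000000000) mod 2 = 0+0+0+0+0+0+0+0+0+0+0+0+0+0+0+0+0+0+0+0+0+0+0+0+0+0 mod 2 = 0
  c[15] = d·G[:,15] = (11110001110101110011000100)·(00000000000111111111111111) mod 2 = 0+0+0+0+0+0+0+0+0+0+0+1+0+1+1+1+0+0+1+1+0+0+0+1+0+0 mod 2 = 1
  c[16] = d·G[:,16] = (11110001110101110011000100)·(00000000000100000000000000) mod 2 = 0+0+0+0+0+0+0+0+0+0+0+1+0+0+0+0+0+0+0+0+0+0+0+0+0+0 mod 2 = 1
  c[17] = d·G[:,17] = (11110001110101110011000100)·(00000000000010000000000000) mod 2 = 0+0+0+0+0+0+0+0+0+0+0+0+0+0+0+0+0+0+0+0+0+0+0+0+0+0 mod 2 = 0
  c[18] = d·G[:,18] = (11110001110101110011000100)·(00000000000001000000000000) mod 2 = 0+0+0+0+0+0+0+0+0+0+0+0+0+1+0+0+0+0+0+0+0+0+0+0+0+0 mod 2 = 1
  c[19] = d·G[:,19] = (11110001110101110011000100)·(00000000000000100000000000) mod 2 = 0+0+0+0+0+0+0+0+0+0+0+0+0+0+1+0+0+0+0+0+0+0+0+0+0+0 mod 2 = 1
  c[20] = d·G[:,20] = (11110001110101110011000100)·(00000000000000010000000000) mod 2 = 0+0+0+0+0+0+0+0+0+0+0+0+0+0+0+1+0+0+0+0+0+0+0+0+0+0 mod 2 = 1
  c[21] = d·G[:,21] = (11110001110101110011000100)·(00000000000000001000000000) mod 2 = 0+0+0+0+0+0+0+0+0+0+0+0+0+0+0+0+0+0+0+0+0+0+0+0+0+0 mod 2 = 0
  c[22] = d·G[:,22] = (11110001110101110011000100)·(00000000000000000100000000) mod 2 = 0+0+0+0+0+0+0+0+0+0+0+0+0+0+0+0+0+0+0+0+0+0+0+0+0+0 mod 2 = 0
  c[23] = d·G[:,23] = (11110001110101110011000100)·(00000000000000000010000000) mod 2 = 0+0+0+0+0+0+0+0+0+0+0+0+0+0+0+0+0+0+1+0+0+0+0+0+0+0 mod 2 = 1
  c[24] = d·G[:,24] = (11110001110101110011000100)·(00000000000000000001000000) mod 2 = 0+0+0+0+0+0+0+0+0+0+0+0+0+0+0+0+0+0+0+1+0+0+0+0+0+0 mod 2 = 1
  c[25] = d·G[:,25] = (11110001110101110011000100)·(00000000000000000000100000) mod 2 = 0+0+0+0+0+0+0+0+0+0+0+0+0+0+0+0+0+0+0+0+0+0+0+0+0+0 mod 2 = 0
  c[26] = d·G[:,26] = (11110001110101110011000100)·(00000000000000000000010000) mod 2 = 0+0+0+0+0+0+0+0+0+0+0+0+0+0+0+0+0+0+0+0+0+0+0+0+0+0 mod 2 = 0
  c[27] = d·G[:,27] = (11110001110101110011000100)·(00000000000000000000001000) mod 2 = 0+0+0+0+0+0+0+0+0+0+0+0+0+0+0+0+0+0+0+0+0+0+0+0+0+0 mod 2 = 0
  c[28] = d·G[:,28] = (11110001110101110011000100)·(00000000000000000000000100) mod 2 = 0+0+0+0+0+0+0+0+0+0+0+0+0+0+0+0+0+0+0+0+0+0+0+1+0+0 mod 2 = 1
  c[29] = d·G[:,29] = (11110001110101110011000100)·(00000000000000000000000010) mod 2 = 0+0+0+0+0+0+0+0+0+0+0+0+0+0+0+0+0+0+0+0+0+0+0+0+0+0 mod 2 = 0
  c[30] = d·G[:,30] = (11110001110101110011000100)·(00000000000000000000000001) mod 2 = 0+0+0+0+0+0+0+0+0+0+0+0+0+0+0+0+0+0+0+0+0+0+0+0+0+0 mod 2 = 0
Codeword = 1111111000011101101110011000100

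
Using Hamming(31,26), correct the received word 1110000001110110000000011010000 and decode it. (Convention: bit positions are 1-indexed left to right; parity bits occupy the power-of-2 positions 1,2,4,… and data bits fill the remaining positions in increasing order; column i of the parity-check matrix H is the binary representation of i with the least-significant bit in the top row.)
Syndrome s = H · r^T (mod 2), r = 1110000001110110000000011010000:
  s[0] = (1010101010101010101010101010101)·(1110000001110110000000011010000) mod 2 = 1+0+1+0+0+0+0+0+0+0+1+0+0+0+1+0+0+0+0+0+0+0+0+0+1+0+1+0+0+0+0 mod 2 = 0
  s[1] = (0110011001100110011001100110011)·(1110000001110110000000011010000) mod 2 = 0+1+1+0+0+0+0+0+0+1+1+0+0+1+1+0+0+0+0+0+0+0+0+0+0+0+1+0+0+0+0 mod 2 = 1
  s[2] = (0001111000011110000111100001111)·(1110000001110110000000011010000) mod 2 = 0+0+0+0+0+0+0+0+0+0+0+1+0+1+1+0+0+0+0+0+0+0+0+0+0+0+0+0+0+0+0 mod 2 = 1
  s[3] = (0000000111111110000000011111111)·(1110000001110110000000011010000) mod 2 = 0+0+0+0+0+0+0+0+0+1+1+1+0+1+1+0+0+0+0+0+0+0+0+1+1+0+1+0+0+0+0 mod 2 = 0
  s[4] = (0000000000000001111111111111111)·(1110000001110110000000011010000) mod 2 = 0+0+0+0+0+0+0+0+0+0+0+0+0+0+0+0+0+0+0+0+0+0+0+1+1+0+1+0+0+0+0 mod 2 = 1
Syndrome = 01101
Column 22 of H equals this syndrome → error at bit 22 (1-indexed).
Flip bit 22: 1110000001110110000000011010000 → 1110000001110110000001011010000
Extract data bits at positions {3,5,6,7,9,10,11,12,13,14,15,17,18,19,20,21,22,23,24,25,26,27,28,29,30,31}: 10000111011000001011010000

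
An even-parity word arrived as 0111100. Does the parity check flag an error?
Sum of received bits: 0+1+1+1+1+0+0 = 4; 4 mod 2 = 0. Result is 0 → no error detected.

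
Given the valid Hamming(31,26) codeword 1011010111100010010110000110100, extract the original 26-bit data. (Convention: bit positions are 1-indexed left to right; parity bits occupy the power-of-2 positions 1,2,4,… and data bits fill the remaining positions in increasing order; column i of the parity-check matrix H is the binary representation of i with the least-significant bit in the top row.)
Parity bits occupy power-of-2 positions; data bits are at positions {3,5,6,7,9,10,11,12,13,14,15,17,18,19,20,21,22,23,24,25,26,27,28,29,30,31} (1-indexed).
Extract: c[3]=1 c[5]=0 c[6]=1 c[7]=0 c[9]=1 c[10]=1 c[11]=1 c[12]=0 c[13]=0 c[14]=0 c[15]=1 c[17]=0 c[18]=1 c[19]=0 c[20]=1 c[21]=1 c[22]=0 c[23]=0 c[24]=0 c[25]=0 c[26]=1 c[27]=1 c[28]=0 c[29]=1 c[30]=0 c[31]=0
Data = 10101110001010110000110100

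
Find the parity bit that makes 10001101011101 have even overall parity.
Sum of data bits: 1+0+0+0+1+1+0+1+0+1+1+1+0+1 = 8.
8 mod 2 = 0, so parity bit = 0.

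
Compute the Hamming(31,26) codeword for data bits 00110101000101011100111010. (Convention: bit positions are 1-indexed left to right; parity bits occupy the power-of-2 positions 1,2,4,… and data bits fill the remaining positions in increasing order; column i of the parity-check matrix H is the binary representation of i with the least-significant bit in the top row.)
Codeword c = d · G (mod 2), d = 00110101000101011100111010:
  c[0] = d·G[:,0] = (00110101000101011100111010)·(11011010101101010101010101) mod 2 = 0+0+0+1+0+0+0+0+0+0+0+1+0+1+0+1+0+1+0+0+0+1+0+0+0+0 mod 2 = 0
  c[1] = d·G[:,1] = (00110101000101011100111010)·(10110110011011001100110011) mod 2 = 0+0+1+1+0+1+0+0+0+0+0+0+0+1+0+0+1+1+0+0+1+1+0+0+1+0 mod 2 = 1
  c[2] = d·G[:,2] = (00110101000101011100111010)·(10000000000000000000000000) mod 2 = 0+0+0+0+0+0+0+0+0+0+0+0+0+0+0+0+0+0+0+0+0+0+0+0+0+0 mod 2 = 0
  c[3] = d·G[:,3] = (00110101000101011100111010)·(01110001111000111100001111) mod 2 = 0+0+1+1+0+0+0+1+0+0+0+0+0+0+0+1+1+1+0+0+0+0+1+0+1+0 mod 2 = 0
  c[4] = d·G[:,4] = (00110101000101011100111010)·(01000000000000000000000000) mod 2 = 0+0+0+0+0+0+0+0+0+0+0+0+0+0+0+0+0+0+0+0+0+0+0+0+0+0 mod 2 = 0
  c[5] = d·G[:,5] = (00110101000101011100111010)·(00100000000000000000000000) mod 2 = 0+0+1+0+0+0+0+0+0+0+0+0+0+0+0+0+0+0+0+0+0+0+0+0+0+0 mod 2 = 1
  c[6] = d·G[:,6] = (00110101000101011100111010)·(00010000000000000000000000) mod 2 = 0+0+0+1+0+0+0+0+0+0+0+0+0+0+0+0+0+0+0+0+0+0+0+0+0+0 mod 2 = 1
  c[7] = d·G[:,7] = (00110101000101011100111010)·(00001111111000000011111111) mod 2 = 0+0+0+0+0+1+0+1+0+0+0+0+0+0+0+0+0+0+0+0+1+1+1+0+1+0 mod 2 = 0
  c[8] = d·G[:,8] = (00110101000101011100111010)·(00001000000000000000000000) mod 2 = 0+0+0+0+0+0+0+0+0+0+0+0+0+0+0+0+0+0+0+0+0+0+0+0+0+0 mod 2 = 0
  c[9] = d·G[:,9] = (00110101000101011100111010)·(00000100000000000000000000) mod 2 = 0+0+0+0+0+1+0+0+0+0+0+0+0+0+0+0+0+0+0+0+0+0+0+0+0+0 mod 2 = 1
  c[10] = d·G[:,10] = (00110101000101011100111010)·(00000010000000000000000000) mod 2 = 0+0+0+0+0+0+0+0+0+0+0+0+0+0+0+0+0+0+0+0+0+0+0+0+0+0 mod 2 = 0
  c[11] = d·G[:,11] = (00110101000101011100111010)·(00000001000000000000000000) mod 2 = 0+0+0+0+0+0+0+1+0+0+0+0+0+0+0+0+0+0+0+0+0+0+0+0+0+0 mod 2 = 1
  c[12] = d·G[:,12] = (00110101000101011100111010)·(00000000100000000000000000) mod 2 = 0+0+0+0+0+0+0+0+0+0+0+0+0+0+0+0+0+0+0+0+0+0+0+0+0+0 mod 2 = 0
  c[13] = d·G[:,13] = (00110101000101011100111010)·(00000000010000000000000000) mod 2 = 0+0+0+0+0+0+0+0+0+0+0+0+0+0+0+0+0+0+0+0+0+0+0+0+0+0 mod 2 = 0
  c[14] = d·G[:,14] = (00110101000101011100111010)·(00000000001000000000000000) mod 2 = 0+0+0+0+0+0+0+0+0+0+0+0+0+0+0+0+0+0+0+0+0+0+0+0+0+0 mod 2 = 0
  c[15] = d·G[:,15] = (00110101000101011100111010)·(00000000000111111111111111) mod 2 = 0+0+0+0+0+0+0+0+0+0+0+1+0+1+0+1+1+1+0+0+1+1+1+0+1+0 mod 2 = 1
  c[16] = d·G[:,16] = (00110101000101011100111010)·(00000000000100000000000000) mod 2 = 0+0+0+0+0+0+0+0+0+0+0+1+0+0+0+0+0+0+0+0+0+0+0+0+0+0 mod 2 = 1
  c[17] = d·G[:,17] = (00110101000101011100111010)·(00000000000010000000000000) mod 2 = 0+0+0+0+0+0+0+0+0+0+0+0+0+0+0+0+0+0+0+0+0+0+0+0+0+0 mod 2 = 0
  c[18] = d·G[:,18] = (00110101000101011100111010)·(00000000000001000000000000) mod 2 = 0+0+0+0+0+0+0+0+0+0+0+0+0+1+0+0+0+0+0+0+0+0+0+0+0+0 mod 2 = 1
  c[19] = d·G[:,19] = (00110101000101011100111010)·(00000000000000100000000000) mod 2 = 0+0+0+0+0+0+0+0+0+0+0+0+0+0+0+0+0+0+0+0+0+0+0+0+0+0 mod 2 = 0
  c[20] = d·G[:,20] = (00110101000101011100111010)·(00000000000000010000000000) mod 2 = 0+0+0+0+0+0+0+0+0+0+0+0+0+0+0+1+0+0+0+0+0+0+0+0+0+0 mod 2 = 1
  c[21] = d·G[:,21] = (00110101000101011100111010)·(00000000000000001000000000) mod 2 = 0+0+0+0+0+0+0+0+0+0+0+0+0+0+0+0+1+0+0+0+0+0+0+0+0+0 mod 2 = 1
  c[22] = d·G[:,22] = (00110101000101011100111010)·(00000000000000000100000000) mod 2 = 0+0+0+0+0+0+0+0+0+0+0+0+0+0+0+0+0+1+0+0+0+0+0+0+0+0 mod 2 = 1
  c[23] = d·G[:,23] = (00110101000101011100111010)·(00000000000000000010000000) mod 2 = 0+0+0+0+0+0+0+0+0+0+0+0+0+0+0+0+0+0+0+0+0+0+0+0+0+0 mod 2 = 0
  c[24] = d·G[:,24] = (00110101000101011100111010)·(00000000000000000001000000) mod 2 = 0+0+0+0+0+0+0+0+0+0+0+0+0+0+0+0+0+0+0+0+0+0+0+0+0+0 mod 2 = 0
  c[25] = d·G[:,25] = (00110101000101011100111010)·(00000000000000000000100000) mod 2 = 0+0+0+0+0+0+0+0+0+0+0+0+0+0+0+0+0+0+0+0+1+0+0+0+0+0 mod 2 = 1
  c[26] = d·G[:,26] = (00110101000101011100111010)·(00000000000000000000010000) mod 2 = 0+0+0+0+0+0+0+0+0+0+0+0+0+0+0+0+0+0+0+0+0+1+0+0+0+0 mod 2 = 1
  c[27] = d·G[:,27] = (00110101000101011100111010)·(00000000000000000000001000) mod 2 = 0+0+0+0+0+0+0+0+0+0+0+0+0+0+0+0+0+0+0+0+0+0+1+0+0+0 mod 2 = 1
  c[28] = d·G[:,28] = (00110101000101011100111010)·(00000000000000000000000100) mod 2 = 0+0+0+0+0+0+0+0+0+0+0+0+0+0+0+0+0+0+0+0+0+0+0+0+0+0 mod 2 = 0
  c[29] = d·G[:,29] = (00110101000101011100111010)·(00000000000000000000000010) mod 2 = 0+0+0+0+0+0+0+0+0+0+0+0+0+0+0+0+0+0+0+0+0+0+0+0+1+0 mod 2 = 1
  c[30] = d·G[:,30] = (00110101000101011100111010)·(00000000000000000000000001) mod 2 = 0+0+0+0+0+0+0+0+0+0+0+0+0+0+0+0+0+0+0+0+0+0+0+0+0+0 mod 2 = 0
Codeword = 0100011001010001101011100111010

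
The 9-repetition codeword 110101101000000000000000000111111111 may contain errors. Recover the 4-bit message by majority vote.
Split into 9-bit blocks and majority-vote each:
  block 1 = 110101101: 6 ones, 3 zeros → 1
  block 2 = 000000000: 0 ones, 9 zeros → 0
  block 3 = 000000000: 0 ones, 9 zeros → 0
  block 4 = 111111111: 9 ones, 0 zeros → 1
Decoded = 1001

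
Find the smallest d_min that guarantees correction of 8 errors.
Correcting t errors requires d_min ≥ 2t + 1 = 2·8 + 1 = 17.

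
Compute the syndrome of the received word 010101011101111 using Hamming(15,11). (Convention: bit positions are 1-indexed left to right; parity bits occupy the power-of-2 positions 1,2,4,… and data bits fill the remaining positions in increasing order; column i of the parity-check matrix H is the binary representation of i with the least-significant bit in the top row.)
Syndrome s = H · r^T (mod 2), r = 010101011101111:
  s[0] = (101010101010101)·(010101011101111) mod 2 = 0+0+0+0+0+0+0+0+1+0+0+0+1+0+1 mod 2 = 1
  s[1] = (011001100110011)·(010101011101111) mod 2 = 0+1+0+0+0+1+0+0+0+1+0+0+0+1+1 mod 2 = 1
  s[2] = (000111100001111)·(010101011101111) mod 2 = 0+0+0+1+0+1+0+0+0+0+0+1+1+1+1 mod 2 = 0
  s[3] = (000000011111111)·(010101011101111) mod 2 = 0+0+0+0+0+0+0+1+1+1+0+1+1+1+1 mod 2 = 1
Syndrome = 1101
Non-zero syndrome: error at position 11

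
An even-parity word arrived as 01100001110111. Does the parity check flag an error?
Sum of received bits: 0+1+1+0+0+0+0+1+1+1+0+1+1+1 = 8; 8 mod 2 = 0. Result is 0 → no error detected.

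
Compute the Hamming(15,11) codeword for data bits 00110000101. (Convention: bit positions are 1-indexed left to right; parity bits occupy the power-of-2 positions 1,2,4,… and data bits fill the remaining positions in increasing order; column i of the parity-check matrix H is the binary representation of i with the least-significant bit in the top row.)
Codeword c = d · G (mod 2), d = 00110000101:
  c[0] = d·G[:,0] = (00110000101)·(11011010101) mod 2 = 0+0+0+1+0+0+0+0+1+0+1 mod 2 = 1
  c[1] = d·G[:,1] = (00110000101)·(10110110011) mod 2 = 0+0+1+1+0+0+0+0+0+0+1 mod 2 = 1
  c[2] = d·G[:,2] = (00110000101)·(10000000000) mod 2 = 0+0+0+0+0+0+0+0+0+0+0 mod 2 = 0
  c[3] = d·G[:,3] = (00110000101)·(01110001111) mod 2 = 0+0+1+1+0+0+0+0+1+0+1 mod 2 = 0
  c[4] = d·G[:,4] = (00110000101)·(01000000000) mod 2 = 0+0+0+0+0+0+0+0+0+0+0 mod 2 = 0
  c[5] = d·G[:,5] = (00110000101)·(00100000000) mod 2 = 0+0+1+0+0+0+0+0+0+0+0 mod 2 = 1
  c[6] = d·G[:,6] = (00110000101)·(00010000000) mod 2 = 0+0+0+1+0+0+0+0+0+0+0 mod 2 = 1
  c[7] = d·G[:,7] = (00110000101)·(00001111111) mod 2 = 0+0+0+0+0+0+0+0+1+0+1 mod 2 = 0
  c[8] = d·G[:,8] = (00110000101)·(00001000000) mod 2 = 0+0+0+0+0+0+0+0+0+0+0 mod 2 = 0
  c[9] = d·G[:,9] = (00110000101)·(00000100000) mod 2 = 0+0+0+0+0+0+0+0+0+0+0 mod 2 = 0
  c[10] = d·G[:,10] = (00110000101)·(00000010000) mod 2 = 0+0+0+0+0+0+0+0+0+0+0 mod 2 = 0
  c[11] = d·G[:,11] = (00110000101)·(00000001000) mod 2 = 0+0+0+0+0+0+0+0+0+0+0 mod 2 = 0
  c[12] = d·G[:,12] = (00110000101)·(00000000100) mod 2 = 0+0+0+0+0+0+0+0+1+0+0 mod 2 = 1
  c[13] = d·G[:,13] = (00110000101)·(00000000010) mod 2 = 0+0+0+0+0+0+0+0+0+0+0 mod 2 = 0
  c[14] = d·G[:,14] = (00110000101)·(00000000001) mod 2 = 0+0+0+0+0+0+0+0+0+0+1 mod 2 = 1
Codeword = 110001100000101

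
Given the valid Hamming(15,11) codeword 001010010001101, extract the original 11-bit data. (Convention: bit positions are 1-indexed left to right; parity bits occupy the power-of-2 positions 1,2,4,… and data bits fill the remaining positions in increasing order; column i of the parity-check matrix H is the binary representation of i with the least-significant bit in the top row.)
Parity bits occupy power-of-2 positions; data bits are at positions {3,5,6,7,9,10,11,12,13,14,15} (1-indexed).
Extract: c[3]=1 c[5]=1 c[6]=0 c[7]=0 c[9]=0 c[10]=0 c[11]=0 c[12]=1 c[13]=1 c[14]=0 c[15]=1
Data = 11000001101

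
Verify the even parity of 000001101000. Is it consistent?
Sum of all bits: 0+0+0+0+0+1+1+0+1+0+0+0 = 3; 3 mod 2 = 1. Result is 1 → parity error detected.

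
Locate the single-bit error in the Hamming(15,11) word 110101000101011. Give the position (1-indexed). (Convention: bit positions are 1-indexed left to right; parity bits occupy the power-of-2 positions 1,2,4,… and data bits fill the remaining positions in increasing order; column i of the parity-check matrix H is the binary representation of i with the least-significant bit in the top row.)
Syndrome s = H · r^T (mod 2), r = 110101000101011:
  s[0] = (101010101010101)·(110101000101011) mod 2 = 1+0+0+0+0+0+0+0+0+0+0+0+0+0+1 mod 2 = 0
  s[1] = (011001100110011)·(110101000101011) mod 2 = 0+1+0+0+0+1+0+0+0+1+0+0+0+1+1 mod 2 = 1
  s[2] = (000111100001111)·(110101000101011) mod 2 = 0+0+0+1+0+1+0+0+0+0+0+1+0+1+1 mod 2 = 1
  s[3] = (000000011111111)·(110101000101011) mod 2 = 0+0+0+0+0+0+0+0+0+1+0+1+0+1+1 mod 2 = 0
Syndrome = 0110
Column i of H is the binary representation of i, so the syndrome is the binary index of the flipped bit.
Read s = 0110 with s[0] as LSB: 0·2^0 + 1·2^1 + 1·2^2 + 0·2^3 = 6.
Error is at bit position 6.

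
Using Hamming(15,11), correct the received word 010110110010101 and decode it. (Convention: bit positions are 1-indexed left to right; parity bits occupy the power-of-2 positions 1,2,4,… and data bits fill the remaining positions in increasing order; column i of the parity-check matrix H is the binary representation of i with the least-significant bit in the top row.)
Syndrome s = H · r^T (mod 2), r = 010110110010101:
  s[0] = (101010101010101)·(010110110010101) mod 2 = 0+0+0+0+1+0+1+0+0+0+1+0+1+0+1 mod 2 = 1
  s[1] = (011001100110011)·(010110110010101) mod 2 = 0+1+0+0+0+0+1+0+0+0+1+0+0+0+1 mod 2 = 0
  s[2] = (000111100001111)·(010110110010101) mod 2 = 0+0+0+1+1+0+1+0+0+0+0+0+1+0+1 mod 2 = 1
  s[3] = (000000011111111)·(010110110010101) mod 2 = 0+0+0+0+0+0+0+1+0+0+1+0+1+0+1 mod 2 = 0
Syndrome = 1010
Column 5 of H equals this syndrome → error at bit 5 (1-indexed).
Flip bit 5: 010110110010101 → 010100110010101
Extract data bits at positions {3,5,6,7,9,10,11,12,13,14,15}: 00010010101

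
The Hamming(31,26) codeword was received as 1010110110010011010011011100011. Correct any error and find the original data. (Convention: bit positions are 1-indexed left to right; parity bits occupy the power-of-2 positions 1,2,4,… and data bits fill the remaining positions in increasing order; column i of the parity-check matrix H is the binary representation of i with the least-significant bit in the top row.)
Syndrome s = H · r^T (mod 2), r = 1010110110010011010011011100011:
  s[0] = (1010101010101010101010101010101)·(1010110110010011010011011100011) mod 2 = 1+0+1+0+1+0+0+0+1+0+0+0+0+0+1+0+0+0+0+0+1+0+0+0+1+0+0+0+0+0+1 mod 2 = 0
  s[1] = (0110011001100110011001100110011)·(1010110110010011010011011100011) mod 2 = 0+0+1+0+0+1+0+0+0+0+0+0+0+0+1+0+0+1+0+0+0+1+0+0+0+1+0+0+0+1+1 mod 2 = 0
  s[2] = (0001111000011110000111100001111)·(1010110110010011010011011100011) mod 2 = 0+0+0+0+1+1+0+0+0+0+0+1+0+0+1+0+0+0+0+0+1+1+0+0+0+0+0+0+0+1+1 mod 2 = 0
  s[3] = (0000000111111110000000011111111)·(1010110110010011010011011100011) mod 2 = 0+0+0+0+0+0+0+1+1+0+0+1+0+0+1+0+0+0+0+0+0+0+0+1+1+1+0+0+0+1+1 mod 2 = 1
  s[4] = (0000000000000001111111111111111)·(1010110110010011010011011100011) mod 2 = 0+0+0+0+0+0+0+0+0+0+0+0+0+0+0+1+0+1+0+0+1+1+0+1+1+1+0+0+0+1+1 mod 2 = 1
Syndrome = 00011
Column 24 of H equals this syndrome → error at bit 24 (1-indexed).
Flip bit 24: 1010110110010011010011011100011 → 1010110110010011010011001100011
Extract data bits at positions {3,5,6,7,9,10,11,12,13,14,15,17,18,19,20,21,22,23,24,25,26,27,28,29,30,31}: 11101001001010011001100011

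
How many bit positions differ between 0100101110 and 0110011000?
XOR = 0010110110, count of 1s = 5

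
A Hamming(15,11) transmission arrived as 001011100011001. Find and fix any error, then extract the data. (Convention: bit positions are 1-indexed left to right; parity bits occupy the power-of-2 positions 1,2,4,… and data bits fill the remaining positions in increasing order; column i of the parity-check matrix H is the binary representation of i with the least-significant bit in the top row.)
Syndrome s = H · r^T (mod 2), r = 001011100011001:
  s[0] = (101010101010101)·(001011100011001) mod 2 = 0+0+1+0+1+0+1+0+0+0+1+0+0+0+1 mod 2 = 1
  s[1] = (011001100110011)·(001011100011001) mod 2 = 0+0+1+0+0+1+1+0+0+0+1+0+0+0+1 mod 2 = 1
  s[2] = (000111100001111)·(001011100011001) mod 2 = 0+0+0+0+1+1+1+0+0+0+0+1+0+0+1 mod 2 = 1
  s[3] = (000000011111111)·(001011100011001) mod 2 = 0+0+0+0+0+0+0+0+0+0+1+1+0+0+1 mod 2 = 1
Syndrome = 1111
Column 15 of H equals this syndrome → error at bit 15 (1-indexed).
Flip bit 15: 001011100011001 → 001011100011000
Extract data bits at positions {3,5,6,7,9,10,11,12,13,14,15}: 11110011000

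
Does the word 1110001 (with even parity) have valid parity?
Sum of all bits: 1+1+1+0+0+0+1 = 4; 4 mod 2 = 0. Result is 0 → valid parity.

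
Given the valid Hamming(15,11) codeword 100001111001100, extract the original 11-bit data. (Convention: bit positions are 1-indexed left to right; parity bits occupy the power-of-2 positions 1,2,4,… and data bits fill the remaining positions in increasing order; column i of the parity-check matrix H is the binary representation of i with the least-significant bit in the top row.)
Parity bits occupy power-of-2 positions; data bits are at positions {3,5,6,7,9,10,11,12,13,14,15} (1-indexed).
Extract: c[3]=0 c[5]=0 c[6]=1 c[7]=1 c[9]=1 c[10]=0 c[11]=0 c[12]=1 c[13]=1 c[14]=0 c[15]=0
Data = 00111001100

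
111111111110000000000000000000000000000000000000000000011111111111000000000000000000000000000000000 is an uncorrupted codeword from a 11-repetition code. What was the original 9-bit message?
Split into 11-bit blocks: 11111111111 00000000000 00000000000 00000000000 00000000000 11111111111 00000000000 00000000000 00000000000
Data = 100001000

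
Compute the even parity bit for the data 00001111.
Sum of data bits: 0+0+0+0+1+1+1+1 = 4.
4 mod 2 = 0, so parity bit = 0.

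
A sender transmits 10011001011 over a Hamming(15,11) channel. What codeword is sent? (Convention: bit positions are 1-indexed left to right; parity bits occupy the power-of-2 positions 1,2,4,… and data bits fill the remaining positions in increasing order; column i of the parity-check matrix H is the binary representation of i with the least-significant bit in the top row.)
Codeword c = d · G (mod 2), d = 10011001011:
  c[0] = d·G[:,0] = (10011001011)·(11011010101) mod 2 = 1+0+0+1+1+0+0+0+0+0+1 mod 2 = 0
  c[1] = d·G[:,1] = (10011001011)·(10110110011) mod 2 = 1+0+0+1+0+0+0+0+0+1+1 mod 2 = 0
  c[2] = d·G[:,2] = (10011001011)·(10000000000) mod 2 = 1+0+0+0+0+0+0+0+0+0+0 mod 2 = 1
  c[3] = d·G[:,3] = (10011001011)·(01110001111) mod 2 = 0+0+0+1+0+0+0+1+0+1+1 mod 2 = 0
  c[4] = d·G[:,4] = (10011001011)·(01000000000) mod 2 = 0+0+0+0+0+0+0+0+0+0+0 mod 2 = 0
  c[5] = d·G[:,5] = (10011001011)·(00100000000) mod 2 = 0+0+0+0+0+0+0+0+0+0+0 mod 2 = 0
  c[6] = d·G[:,6] = (10011001011)·(00010000000) mod 2 = 0+0+0+1+0+0+0+0+0+0+0 mod 2 = 1
  c[7] = d·G[:,7] = (10011001011)·(00001111111) mod 2 = 0+0+0+0+1+0+0+1+0+1+1 mod 2 = 0
  c[8] = d·G[:,8] = (10011001011)·(00001000000) mod 2 = 0+0+0+0+1+0+0+0+0+0+0 mod 2 = 1
  c[9] = d·G[:,9] = (10011001011)·(00000100000) mod 2 = 0+0+0+0+0+0+0+0+0+0+0 mod 2 = 0
  c[10] = d·G[:,10] = (10011001011)·(00000010000) mod 2 = 0+0+0+0+0+0+0+0+0+0+0 mod 2 = 0
  c[11] = d·G[:,11] = (10011001011)·(00000001000) mod 2 = 0+0+0+0+0+0+0+1+0+0+0 mod 2 = 1
  c[12] = d·G[:,12] = (10011001011)·(00000000100) mod 2 = 0+0+0+0+0+0+0+0+0+0+0 mod 2 = 0
  c[13] = d·G[:,13] = (10011001011)·(00000000010) mod 2 = 0+0+0+0+0+0+0+0+0+1+0 mod 2 = 1
  c[14] = d·G[:,14] = (10011001011)·(00000000001) mod 2 = 0+0+0+0+0+0+0+0+0+0+1 mod 2 = 1
Codeword = 001000101001011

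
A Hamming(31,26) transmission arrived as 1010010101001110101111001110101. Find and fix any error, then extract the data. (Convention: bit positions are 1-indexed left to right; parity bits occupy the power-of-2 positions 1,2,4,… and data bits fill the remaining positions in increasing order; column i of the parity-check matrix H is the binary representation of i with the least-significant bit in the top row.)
Syndrome s = H · r^T (mod 2), r = 1010010101001110101111001110101:
  s[0] = (1010101010101010101010101010101)·(1010010101001110101111001110101) mod 2 = 1+0+1+0+0+0+0+0+0+0+0+0+1+0+1+0+1+0+1+0+1+0+0+0+1+0+1+0+1+0+1 mod 2 = 1
  s[1] = (0110011001100110011001100110011)·(1010010101001110101111001110101) mod 2 = 0+0+1+0+0+1+0+0+0+1+0+0+0+1+1+0+0+0+1+0+0+1+0+0+0+1+1+0+0+0+1 mod 2 = 0
  s[2] = (0001111000011110000111100001111)·(1010010101001110101111001110101) mod 2 = 0+0+0+0+0+1+0+0+0+0+0+0+1+1+1+0+0+0+0+1+1+1+0+0+0+0+0+0+1+0+1 mod 2 = 1
  s[3] = (0000000111111110000000011111111)·(1010010101001110101111001110101) mod 2 = 0+0+0+0+0+0+0+1+0+1+0+0+1+1+1+0+0+0+0+0+0+0+0+0+1+1+1+0+1+0+1 mod 2 = 0
  s[4] = (0000000000000001111111111111111)·(1010010101001110101111001110101) mod 2 = 0+0+0+0+0+0+0+0+0+0+0+0+0+0+0+0+1+0+1+1+1+1+0+0+1+1+1+0+1+0+1 mod 2 = 0
Syndrome = 10100
Column 5 of H equals this syndrome → error at bit 5 (1-indexed).
Flip bit 5: 1010010101001110101111001110101 → 1010110101001110101111001110101
Extract data bits at positions {3,5,6,7,9,10,11,12,13,14,15,17,18,19,20,21,22,23,24,25,26,27,28,29,30,31}: 11100100111101111001110101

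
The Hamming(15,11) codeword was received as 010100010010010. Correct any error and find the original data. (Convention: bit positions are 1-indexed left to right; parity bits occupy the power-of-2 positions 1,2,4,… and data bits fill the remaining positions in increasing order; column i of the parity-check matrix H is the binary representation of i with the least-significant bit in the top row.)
Syndrome s = H · r^T (mod 2), r = 010100010010010:
  s[0] = (101010101010101)·(010100010010010) mod 2 = 0+0+0+0+0+0+0+0+0+0+1+0+0+0+0 mod 2 = 1
  s[1] = (011001100110011)·(010100010010010) mod 2 = 0+1+0+0+0+0+0+0+0+0+1+0+0+1+0 mod 2 = 1
  s[2] = (000111100001111)·(010100010010010) mod 2 = 0+0+0+1+0+0+0+0+0+0+0+0+0+1+0 mod 2 = 0
  s[3] = (000000011111111)·(010100010010010) mod 2 = 0+0+0+0+0+0+0+1+0+0+1+0+0+1+0 mod 2 = 1
Syndrome = 1101
Column 11 of H equals this syndrome → error at bit 11 (1-indexed).
Flip bit 11: 010100010010010 → 010100010000010
Extract data bits at positions {3,5,6,7,9,10,11,12,13,14,15}: 00000000010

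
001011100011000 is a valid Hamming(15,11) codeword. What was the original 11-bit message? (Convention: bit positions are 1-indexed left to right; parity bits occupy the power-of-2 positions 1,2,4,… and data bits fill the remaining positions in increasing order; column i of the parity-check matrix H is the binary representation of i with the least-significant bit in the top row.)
Parity bits occupy power-of-2 positions; data bits are at positions {3,5,6,7,9,10,11,12,13,14,15} (1-indexed).
Extract: c[3]=1 c[5]=1 c[6]=1 c[7]=1 c[9]=0 c[10]=0 c[11]=1 c[12]=1 c[13]=0 c[14]=0 c[15]=0
Data = 11110011000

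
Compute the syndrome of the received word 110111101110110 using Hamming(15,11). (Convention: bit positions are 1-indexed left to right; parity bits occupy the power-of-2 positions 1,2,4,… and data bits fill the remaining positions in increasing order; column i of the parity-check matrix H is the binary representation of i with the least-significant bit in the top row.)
Syndrome s = H · r^T (mod 2), r = 110111101110110:
  s[0] = (101010101010101)·(110111101110110) mod 2 = 1+0+0+0+1+0+1+0+1+0+1+0+1+0+0 mod 2 = 0
  s[1] = (011001100110011)·(110111101110110) mod 2 = 0+1+0+0+0+1+1+0+0+1+1+0+0+1+0 mod 2 = 0
  s[2] = (000111100001111)·(110111101110110) mod 2 = 0+0+0+1+1+1+1+0+0+0+0+0+1+1+0 mod 2 = 0
  s[3] = (000000011111111)·(110111101110110) mod 2 = 0+0+0+0+0+0+0+0+1+1+1+0+1+1+0 mod 2 = 1
Syndrome = 0001
Non-zero syndrome: error at position 8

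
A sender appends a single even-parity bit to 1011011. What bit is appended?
Sum of data bits: 1+0+1+1+0+1+1 = 5.
5 mod 2 = 1, so parity bit = 1.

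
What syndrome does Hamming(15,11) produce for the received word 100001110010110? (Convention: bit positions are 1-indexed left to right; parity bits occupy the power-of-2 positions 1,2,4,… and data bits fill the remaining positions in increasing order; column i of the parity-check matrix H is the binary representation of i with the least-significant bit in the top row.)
Syndrome s = H · r^T (mod 2), r = 100001110010110:
  s[0] = (101010101010101)·(100001110010110) mod 2 = 1+0+0+0+0+0+1+0+0+0+1+0+1+0+0 mod 2 = 0
  s[1] = (011001100110011)·(100001110010110) mod 2 = 0+0+0+0+0+1+1+0+0+0+1+0+0+1+0 mod 2 = 0
  s[2] = (000111100001111)·(100001110010110) mod 2 = 0+0+0+0+0+1+1+0+0+0+0+0+1+1+0 mod 2 = 0
  s[3] = (000000011111111)·(100001110010110) mod 2 = 0+0+0+0+0+0+0+1+0+0+1+0+1+1+0 mod 2 = 0
Syndrome = 0000
s = 0: no error detected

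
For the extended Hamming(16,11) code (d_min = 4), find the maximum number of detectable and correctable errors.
Detection only: up to d_min − 1 = 3 errors.
Correction: up to ⌊(d_min − 1)/2⌋ = ⌊3/2⌋ = 1 errors.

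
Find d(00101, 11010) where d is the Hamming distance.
XOR = 11111, count of 1s = 5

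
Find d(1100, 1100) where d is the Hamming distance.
XOR = 0000, count of 1s = 0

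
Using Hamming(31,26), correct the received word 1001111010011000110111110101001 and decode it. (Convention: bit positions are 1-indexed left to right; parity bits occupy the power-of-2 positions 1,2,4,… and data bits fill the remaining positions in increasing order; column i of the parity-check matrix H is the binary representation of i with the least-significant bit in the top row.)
Syndrome s = H · r^T (mod 2), r = 1001111010011000110111110101001:
  s[0] = (1010101010101010101010101010101)·(1001111010011000110111110101001) mod 2 = 1+0+0+0+1+0+1+0+1+0+0+0+1+0+0+0+1+0+0+0+1+0+1+0+0+0+0+0+0+0+1 mod 2 = 1
  s[1] = (0110011001100110011001100110011)·(1001111010011000110111110101001) mod 2 = 0+0+0+0+0+1+1+0+0+0+0+0+0+0+0+0+0+1+0+0+0+1+1+0+0+1+0+0+0+0+1 mod 2 = 1
  s[2] = (0001111000011110000111100001111)·(1001111010011000110111110101001) mod 2 = 0+0+0+1+1+1+1+0+0+0+0+1+1+0+0+0+0+0+0+1+1+1+1+0+0+0+0+1+0+0+1 mod 2 = 0
  s[3] = (0000000111111110000000011111111)·(1001111010011000110111110101001) mod 2 = 0+0+0+0+0+0+0+0+1+0+0+1+1+0+0+0+0+0+0+0+0+0+0+1+0+1+0+1+0+0+1 mod 2 = 1
  s[4] = (0000000000000001111111111111111)·(1001111010011000110111110101001) mod 2 = 0+0+0+0+0+0+0+0+0+0+0+0+0+0+0+0+1+1+0+1+1+1+1+1+0+1+0+1+0+0+1 mod 2 = 0
Syndrome = 11010
Column 11 of H equals this syndrome → error at bit 11 (1-indexed).
Flip bit 11: 1001111010011000110111110101001 → 1001111010111000110111110101001
Extract data bits at positions {3,5,6,7,9,10,11,12,13,14,15,17,18,19,20,21,22,23,24,25,26,27,28,29,30,31}: 01111011100110111110101001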